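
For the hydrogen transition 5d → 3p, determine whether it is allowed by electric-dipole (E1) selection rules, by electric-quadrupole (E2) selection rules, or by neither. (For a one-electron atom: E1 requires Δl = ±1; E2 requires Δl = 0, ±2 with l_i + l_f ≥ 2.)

Δl = 1 − 2 = -1; l_i + l_f = 3.
E1 (Δl = ±1): satisfied.
E2 (Δl = 0,±2, l_i+l_f ≥ 2): not satisfied.

E1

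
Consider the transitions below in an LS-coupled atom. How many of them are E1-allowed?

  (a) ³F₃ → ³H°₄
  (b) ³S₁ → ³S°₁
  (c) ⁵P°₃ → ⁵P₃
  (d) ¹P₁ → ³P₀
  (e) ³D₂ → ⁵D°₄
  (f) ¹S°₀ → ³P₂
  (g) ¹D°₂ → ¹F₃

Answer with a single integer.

(a) forbidden (ΔL fails)
(b) forbidden (ΔL fails)
(c) allowed
(d) forbidden (parity, ΔS fail)
(e) forbidden (ΔS, ΔJ fail)
(f) forbidden (ΔS, ΔJ fail)
(g) allowed
Total allowed: 2 of 7.

2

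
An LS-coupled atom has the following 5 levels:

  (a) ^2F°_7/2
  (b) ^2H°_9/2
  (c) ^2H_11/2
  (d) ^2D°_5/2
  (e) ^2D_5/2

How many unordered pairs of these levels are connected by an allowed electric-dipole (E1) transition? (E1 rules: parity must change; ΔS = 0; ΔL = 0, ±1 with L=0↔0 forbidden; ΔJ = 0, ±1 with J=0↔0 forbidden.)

(a)–(b): forbidden (parity, ΔL).
(a)–(c): forbidden (ΔL, ΔJ).
(a)–(d): forbidden (parity).
(a)–(e): allowed.
(b)–(c): allowed.
(b)–(d): forbidden (parity, ΔL, ΔJ).
(b)–(e): forbidden (ΔL, ΔJ).
(c)–(d): forbidden (ΔL, ΔJ).
(c)–(e): forbidden (parity, ΔL, ΔJ).
(d)–(e): allowed.
Allowed pairs: 3 of 10.

3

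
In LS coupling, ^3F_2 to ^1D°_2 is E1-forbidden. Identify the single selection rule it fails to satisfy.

Reading off the term symbols: S 1→0, L 3→2, J 2→2, parity even→odd.
ΔJ = 0, ±1 (not J=0↔0): J: 2 → 2, ΔJ = +0 — passes.
Parity must change: even → odd — passes.
ΔS = 0: S: 1 → 0 — fails.
ΔL = 0, ±1 (not L=0↔0): L: 3 → 2, ΔL = -1 — passes.

the ΔS = 0 rule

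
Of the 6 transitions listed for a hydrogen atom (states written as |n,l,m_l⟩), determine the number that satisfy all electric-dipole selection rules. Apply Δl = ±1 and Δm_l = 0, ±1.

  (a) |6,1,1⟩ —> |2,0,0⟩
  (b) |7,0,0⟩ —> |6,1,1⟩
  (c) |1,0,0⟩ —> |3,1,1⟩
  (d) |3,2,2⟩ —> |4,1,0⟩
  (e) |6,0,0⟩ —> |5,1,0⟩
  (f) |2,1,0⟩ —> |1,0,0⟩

5

(a) allowed
(b) allowed
(c) allowed
(d) forbidden — Δm_l = -2 (E1 requires Δm_l = 0, ±1)
(e) allowed
(f) allowed
Total allowed: 5 of 6.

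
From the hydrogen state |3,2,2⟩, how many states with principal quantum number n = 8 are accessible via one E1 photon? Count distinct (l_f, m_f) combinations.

E1 requires Δl = ±1, so l_f ∈ {1, 3}; with 0 ≤ l_f ≤ n_f−1 = 7, the allowed l_f values are {1, 3}.
For l_f = 1: m_f ∈ {m_i−1, m_i, m_i+1} ∩ [−1, 1] = {1} → 1 state.
For l_f = 3: m_f ∈ {m_i−1, m_i, m_i+1} ∩ [−3, 3] = {1, 2, 3} → 3 states.
Total: 4.

4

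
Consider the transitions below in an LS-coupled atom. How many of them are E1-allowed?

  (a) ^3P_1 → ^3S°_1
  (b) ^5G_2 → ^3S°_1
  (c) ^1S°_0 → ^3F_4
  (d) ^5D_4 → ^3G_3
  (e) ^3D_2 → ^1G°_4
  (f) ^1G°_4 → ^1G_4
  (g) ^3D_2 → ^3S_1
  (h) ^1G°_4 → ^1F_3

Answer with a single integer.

3

(a) allowed
(b) forbidden (ΔS, ΔL fail)
(c) forbidden (ΔS, ΔL, ΔJ fail)
(d) forbidden (parity, ΔS, ΔL fail)
(e) forbidden (ΔS, ΔL, ΔJ fail)
(f) allowed
(g) forbidden (parity, ΔL fail)
(h) allowed
Total allowed: 3 of 8.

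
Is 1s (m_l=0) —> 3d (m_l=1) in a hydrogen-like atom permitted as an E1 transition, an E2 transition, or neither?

E2

Δl = 2 − 0 = +2; l_i + l_f = 2.
Δm_l = +1.
E1 (Δl = ±1, |Δm_l| ≤ 1): not satisfied.
E2 (Δl = 0,±2, l_i+l_f ≥ 2, |Δm_l| ≤ 2): satisfied.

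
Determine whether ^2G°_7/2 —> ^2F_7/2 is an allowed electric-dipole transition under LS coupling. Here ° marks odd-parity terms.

ΔJ = 0, ±1 (not J=0↔0): J: 7/2 → 7/2, ΔJ = +0 — satisfied.
ΔS = 0: S: 1/2 → 1/2 — satisfied.
ΔL = 0, ±1 (not L=0↔0): L: 4 → 3, ΔL = -1 — satisfied.
Parity must change: odd → even — satisfied.
All four E1 rules are satisfied.

allowed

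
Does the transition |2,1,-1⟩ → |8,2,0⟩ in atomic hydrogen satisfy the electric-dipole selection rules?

allowed

l: 1 → 2 (Δl = +1). Δl = ±1 passes.
m_l: -1 → 0 (Δm_l = +1). |Δm_l| ≤ 1 passes.
All E1 selection rules are satisfied.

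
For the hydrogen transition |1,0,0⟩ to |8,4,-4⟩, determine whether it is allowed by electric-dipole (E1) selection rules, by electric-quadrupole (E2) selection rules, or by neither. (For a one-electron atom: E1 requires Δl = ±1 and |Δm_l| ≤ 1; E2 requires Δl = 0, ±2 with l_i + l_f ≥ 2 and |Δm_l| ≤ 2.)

Δl = 4 − 0 = +4; l_i + l_f = 4.
Δm_l = -4.
E1 (Δl = ±1, |Δm_l| ≤ 1): not satisfied.
E2 (Δl = 0,±2, l_i+l_f ≥ 2, |Δm_l| ≤ 2): not satisfied.

neither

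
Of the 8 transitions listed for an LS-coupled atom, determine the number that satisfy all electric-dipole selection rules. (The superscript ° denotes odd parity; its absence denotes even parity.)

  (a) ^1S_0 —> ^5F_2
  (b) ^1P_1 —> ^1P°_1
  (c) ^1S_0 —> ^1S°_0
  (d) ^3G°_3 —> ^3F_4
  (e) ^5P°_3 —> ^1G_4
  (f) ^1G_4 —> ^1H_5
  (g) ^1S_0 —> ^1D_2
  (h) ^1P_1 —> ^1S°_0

3

(a) forbidden (parity, ΔS, ΔL, ΔJ fail)
(b) allowed
(c) forbidden (ΔL, ΔJ fail)
(d) allowed
(e) forbidden (ΔS, ΔL fail)
(f) forbidden (parity fails)
(g) forbidden (parity, ΔL, ΔJ fail)
(h) allowed
Total allowed: 3 of 8.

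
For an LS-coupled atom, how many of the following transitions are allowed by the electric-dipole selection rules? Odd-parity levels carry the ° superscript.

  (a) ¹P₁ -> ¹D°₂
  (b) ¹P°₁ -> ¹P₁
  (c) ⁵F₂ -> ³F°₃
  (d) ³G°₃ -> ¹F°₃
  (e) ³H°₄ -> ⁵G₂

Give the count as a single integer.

(a) allowed
(b) allowed
(c) forbidden (ΔS fails)
(d) forbidden (parity, ΔS fail)
(e) forbidden (ΔS, ΔJ fail)
Total allowed: 2 of 5.

2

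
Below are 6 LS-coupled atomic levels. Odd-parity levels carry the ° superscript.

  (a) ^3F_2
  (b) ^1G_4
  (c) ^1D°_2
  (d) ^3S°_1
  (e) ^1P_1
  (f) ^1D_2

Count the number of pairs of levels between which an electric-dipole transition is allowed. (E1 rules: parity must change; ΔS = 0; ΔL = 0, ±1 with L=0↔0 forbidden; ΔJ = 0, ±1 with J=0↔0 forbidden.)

2

(a)–(b): forbidden (parity, ΔS, ΔJ).
(a)–(c): forbidden (ΔS).
(a)–(d): forbidden (ΔL).
(a)–(e): forbidden (parity, ΔS, ΔL).
(a)–(f): forbidden (parity, ΔS).
(b)–(c): forbidden (ΔL, ΔJ).
(b)–(d): forbidden (ΔS, ΔL, ΔJ).
(b)–(e): forbidden (parity, ΔL, ΔJ).
(b)–(f): forbidden (parity, ΔL, ΔJ).
(c)–(d): forbidden (parity, ΔS, ΔL).
(c)–(e): allowed.
(c)–(f): allowed.
(d)–(e): forbidden (ΔS).
(d)–(f): forbidden (ΔS, ΔL).
(e)–(f): forbidden (parity).
Allowed pairs: 2 of 15.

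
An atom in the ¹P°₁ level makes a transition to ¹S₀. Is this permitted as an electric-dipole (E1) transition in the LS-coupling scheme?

allowed

Reading off the term symbols: S 0→0, L 1→0, J 1→0, parity odd→even.
Parity must change: odd → even — ok.
ΔS = 0: S: 0 → 0 — ok.
ΔL = 0, ±1 (not L=0↔0): L: 1 → 0, ΔL = -1 — ok.
ΔJ = 0, ±1 (not J=0↔0): J: 1 → 0, ΔJ = -1 — ok.
All four E1 rules are satisfied.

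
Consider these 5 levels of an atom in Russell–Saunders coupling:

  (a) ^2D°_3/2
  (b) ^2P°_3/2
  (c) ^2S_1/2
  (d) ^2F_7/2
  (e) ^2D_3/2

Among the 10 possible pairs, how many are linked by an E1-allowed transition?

(a)–(b): forbidden (parity).
(a)–(c): forbidden (ΔL).
(a)–(d): forbidden (ΔJ).
(a)–(e): allowed.
(b)–(c): allowed.
(b)–(d): forbidden (ΔL, ΔJ).
(b)–(e): allowed.
(c)–(d): forbidden (parity, ΔL, ΔJ).
(c)–(e): forbidden (parity, ΔL).
(d)–(e): forbidden (parity, ΔJ).
Allowed pairs: 3 of 10.

3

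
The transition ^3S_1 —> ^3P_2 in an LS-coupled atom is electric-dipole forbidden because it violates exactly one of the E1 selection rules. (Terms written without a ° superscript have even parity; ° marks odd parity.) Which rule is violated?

parity

Reading off the term symbols: S 1→1, L 0→1, J 1→2, parity even→even.
Parity must change: even → even — fails.
ΔS = 0: S: 1 → 1 — passes.
ΔL = 0, ±1 (not L=0↔0): L: 0 → 1, ΔL = +1 — passes.
ΔJ = 0, ±1 (not J=0↔0): J: 1 → 2, ΔJ = +1 — passes.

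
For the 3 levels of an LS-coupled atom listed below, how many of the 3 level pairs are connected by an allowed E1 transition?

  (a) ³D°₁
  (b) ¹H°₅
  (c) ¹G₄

1

(a)–(b): forbidden (parity, ΔS, ΔL, ΔJ).
(a)–(c): forbidden (ΔS, ΔL, ΔJ).
(b)–(c): allowed.
Allowed pairs: 1 of 3.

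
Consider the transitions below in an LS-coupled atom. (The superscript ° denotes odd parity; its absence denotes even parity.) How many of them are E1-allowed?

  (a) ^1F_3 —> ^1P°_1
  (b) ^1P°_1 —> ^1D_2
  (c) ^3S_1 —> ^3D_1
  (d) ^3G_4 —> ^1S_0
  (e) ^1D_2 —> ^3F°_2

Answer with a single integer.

1

(a) forbidden (ΔL, ΔJ fail)
(b) allowed
(c) forbidden (parity, ΔL fail)
(d) forbidden (parity, ΔS, ΔL, ΔJ fail)
(e) forbidden (ΔS fails)
Total allowed: 1 of 5.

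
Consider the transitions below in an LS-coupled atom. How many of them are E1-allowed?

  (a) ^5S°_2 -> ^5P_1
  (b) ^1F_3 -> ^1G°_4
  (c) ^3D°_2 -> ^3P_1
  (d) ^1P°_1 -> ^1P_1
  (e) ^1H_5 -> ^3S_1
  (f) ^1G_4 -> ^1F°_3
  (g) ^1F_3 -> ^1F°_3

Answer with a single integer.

6

(a) allowed
(b) allowed
(c) allowed
(d) allowed
(e) forbidden (parity, ΔS, ΔL, ΔJ fail)
(f) allowed
(g) allowed
Total allowed: 6 of 7.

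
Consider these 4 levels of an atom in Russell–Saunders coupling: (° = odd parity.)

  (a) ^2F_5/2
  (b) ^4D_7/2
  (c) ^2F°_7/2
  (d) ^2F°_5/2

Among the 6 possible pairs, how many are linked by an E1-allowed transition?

(a)–(b): forbidden (parity, ΔS).
(a)–(c): allowed.
(a)–(d): allowed.
(b)–(c): forbidden (ΔS).
(b)–(d): forbidden (ΔS).
(c)–(d): forbidden (parity).
Allowed pairs: 2 of 6.

2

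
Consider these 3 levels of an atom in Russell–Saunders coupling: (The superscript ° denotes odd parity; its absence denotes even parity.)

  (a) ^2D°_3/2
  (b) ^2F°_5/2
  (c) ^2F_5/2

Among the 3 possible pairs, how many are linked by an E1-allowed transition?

(a)–(b): forbidden (parity).
(a)–(c): allowed.
(b)–(c): allowed.
Allowed pairs: 2 of 3.

2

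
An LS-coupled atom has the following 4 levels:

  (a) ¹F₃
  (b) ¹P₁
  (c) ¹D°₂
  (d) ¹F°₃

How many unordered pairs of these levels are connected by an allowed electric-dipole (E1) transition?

(a)–(b): forbidden (parity, ΔL, ΔJ).
(a)–(c): allowed.
(a)–(d): allowed.
(b)–(c): allowed.
(b)–(d): forbidden (ΔL, ΔJ).
(c)–(d): forbidden (parity).
Allowed pairs: 3 of 6.

3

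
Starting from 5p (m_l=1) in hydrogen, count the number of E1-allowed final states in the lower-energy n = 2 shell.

E1 requires Δl = ±1, so l_f ∈ {0, 2}; with 0 ≤ l_f ≤ n_f−1 = 1, the allowed l_f values are {0}.
For l_f = 0: m_f ∈ {m_i−1, m_i, m_i+1} ∩ [−0, 0] = {0} → 1 state.
Total: 1.

1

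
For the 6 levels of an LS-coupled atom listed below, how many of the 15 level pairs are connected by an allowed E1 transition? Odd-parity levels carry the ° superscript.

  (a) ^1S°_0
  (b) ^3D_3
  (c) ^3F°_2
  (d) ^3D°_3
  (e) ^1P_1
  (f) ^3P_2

(a)–(b): forbidden (ΔS, ΔL, ΔJ).
(a)–(c): forbidden (parity, ΔS, ΔL, ΔJ).
(a)–(d): forbidden (parity, ΔS, ΔL, ΔJ).
(a)–(e): allowed.
(a)–(f): forbidden (ΔS, ΔJ).
(b)–(c): allowed.
(b)–(d): allowed.
(b)–(e): forbidden (parity, ΔS, ΔJ).
(b)–(f): forbidden (parity).
(c)–(d): forbidden (parity).
(c)–(e): forbidden (ΔS, ΔL).
(c)–(f): forbidden (ΔL).
(d)–(e): forbidden (ΔS, ΔJ).
(d)–(f): allowed.
(e)–(f): forbidden (parity, ΔS).
Allowed pairs: 4 of 15.

4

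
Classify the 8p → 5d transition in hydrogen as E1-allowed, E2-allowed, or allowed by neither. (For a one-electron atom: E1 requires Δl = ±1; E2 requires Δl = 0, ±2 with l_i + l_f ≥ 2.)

E1

Δl = 2 − 1 = +1; l_i + l_f = 3.
E1 (Δl = ±1): satisfied.
E2 (Δl = 0,±2, l_i+l_f ≥ 2): not satisfied.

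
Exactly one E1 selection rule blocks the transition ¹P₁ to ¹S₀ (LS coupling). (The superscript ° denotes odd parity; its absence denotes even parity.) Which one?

ΔJ = 0, ±1 (not J=0↔0): J: 1 → 0, ΔJ = -1 — ok.
ΔL = 0, ±1 (not L=0↔0): L: 1 → 0, ΔL = -1 — ok.
ΔS = 0: S: 0 → 0 — ok.
Parity must change: even → even — fails.

parity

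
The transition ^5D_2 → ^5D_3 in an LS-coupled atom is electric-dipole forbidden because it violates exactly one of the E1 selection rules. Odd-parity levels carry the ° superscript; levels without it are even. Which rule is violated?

Reading off the term symbols: S 2→2, L 2→2, J 2→3, parity even→even.
Parity must change: even → even — fails.
ΔJ = 0, ±1 (not J=0↔0): J: 2 → 3, ΔJ = +1 — ok.
ΔL = 0, ±1 (not L=0↔0): L: 2 → 2, ΔL = +0 — ok.
ΔS = 0: S: 2 → 2 — ok.

parity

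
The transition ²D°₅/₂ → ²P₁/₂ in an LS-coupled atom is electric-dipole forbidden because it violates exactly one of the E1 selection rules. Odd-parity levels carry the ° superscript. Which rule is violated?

the ΔJ = 0, ±1 rule

Parity must change: odd → even — ok.
ΔS = 0: S: 1/2 → 1/2 — ok.
ΔL = 0, ±1 (not L=0↔0): L: 2 → 1, ΔL = -1 — ok.
ΔJ = 0, ±1 (not J=0↔0): J: 5/2 → 1/2, ΔJ = -2 — fails.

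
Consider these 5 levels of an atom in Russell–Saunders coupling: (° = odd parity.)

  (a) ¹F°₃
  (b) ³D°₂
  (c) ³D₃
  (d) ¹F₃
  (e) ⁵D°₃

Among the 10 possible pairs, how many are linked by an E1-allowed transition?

2

(a)–(b): forbidden (parity, ΔS).
(a)–(c): forbidden (ΔS).
(a)–(d): allowed.
(a)–(e): forbidden (parity, ΔS).
(b)–(c): allowed.
(b)–(d): forbidden (ΔS).
(b)–(e): forbidden (parity, ΔS).
(c)–(d): forbidden (parity, ΔS).
(c)–(e): forbidden (ΔS).
(d)–(e): forbidden (ΔS).
Allowed pairs: 2 of 10.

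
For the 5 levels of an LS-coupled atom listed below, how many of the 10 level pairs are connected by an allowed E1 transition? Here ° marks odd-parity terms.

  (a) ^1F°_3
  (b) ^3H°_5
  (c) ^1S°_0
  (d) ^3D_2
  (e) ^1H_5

(a)–(b): forbidden (parity, ΔS, ΔL, ΔJ).
(a)–(c): forbidden (parity, ΔL, ΔJ).
(a)–(d): forbidden (ΔS).
(a)–(e): forbidden (ΔL, ΔJ).
(b)–(c): forbidden (parity, ΔS, ΔL, ΔJ).
(b)–(d): forbidden (ΔL, ΔJ).
(b)–(e): forbidden (ΔS).
(c)–(d): forbidden (ΔS, ΔL, ΔJ).
(c)–(e): forbidden (ΔL, ΔJ).
(d)–(e): forbidden (parity, ΔS, ΔL, ΔJ).
Allowed pairs: 0 of 10.

0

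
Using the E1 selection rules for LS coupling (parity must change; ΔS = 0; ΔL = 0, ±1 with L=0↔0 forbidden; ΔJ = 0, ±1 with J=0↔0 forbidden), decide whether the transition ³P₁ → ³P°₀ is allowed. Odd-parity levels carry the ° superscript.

allowed

Parity must change: even → odd — satisfied.
ΔS = 0: S: 1 → 1 — satisfied.
ΔL = 0, ±1 (not L=0↔0): L: 1 → 1, ΔL = +0 — satisfied.
ΔJ = 0, ±1 (not J=0↔0): J: 1 → 0, ΔJ = -1 — satisfied.
All four E1 rules are satisfied.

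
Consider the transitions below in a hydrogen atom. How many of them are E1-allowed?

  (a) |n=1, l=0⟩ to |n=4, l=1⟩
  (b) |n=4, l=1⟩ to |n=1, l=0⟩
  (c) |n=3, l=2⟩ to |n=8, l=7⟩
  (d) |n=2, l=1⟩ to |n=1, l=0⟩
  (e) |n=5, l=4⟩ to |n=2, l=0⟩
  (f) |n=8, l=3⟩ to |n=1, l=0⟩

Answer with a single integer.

3

(a) allowed
(b) allowed
(c) forbidden — Δl = +5 (E1 requires Δl = ±1)
(d) allowed
(e) forbidden — Δl = -4 (E1 requires Δl = ±1)
(f) forbidden — Δl = -3 (E1 requires Δl = ±1)
Total allowed: 3 of 6.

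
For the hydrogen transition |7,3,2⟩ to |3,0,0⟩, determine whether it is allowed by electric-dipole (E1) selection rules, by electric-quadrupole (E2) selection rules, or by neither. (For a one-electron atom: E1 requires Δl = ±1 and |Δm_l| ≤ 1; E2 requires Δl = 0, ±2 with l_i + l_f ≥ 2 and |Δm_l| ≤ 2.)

Δl = 0 − 3 = -3; l_i + l_f = 3.
Δm_l = -2.
E1 (Δl = ±1, |Δm_l| ≤ 1): not satisfied.
E2 (Δl = 0,±2, l_i+l_f ≥ 2, |Δm_l| ≤ 2): not satisfied.

neither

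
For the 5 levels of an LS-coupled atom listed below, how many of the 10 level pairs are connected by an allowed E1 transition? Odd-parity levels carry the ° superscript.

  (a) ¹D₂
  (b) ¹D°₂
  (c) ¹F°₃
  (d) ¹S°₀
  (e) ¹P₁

(a)–(b): allowed.
(a)–(c): allowed.
(a)–(d): forbidden (ΔL, ΔJ).
(a)–(e): forbidden (parity).
(b)–(c): forbidden (parity).
(b)–(d): forbidden (parity, ΔL, ΔJ).
(b)–(e): allowed.
(c)–(d): forbidden (parity, ΔL, ΔJ).
(c)–(e): forbidden (ΔL, ΔJ).
(d)–(e): allowed.
Allowed pairs: 4 of 10.

4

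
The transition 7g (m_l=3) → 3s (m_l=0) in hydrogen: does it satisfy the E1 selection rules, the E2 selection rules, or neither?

Δl = 0 − 4 = -4; l_i + l_f = 4.
Δm_l = -3.
E1 (Δl = ±1, |Δm_l| ≤ 1): not satisfied.
E2 (Δl = 0,±2, l_i+l_f ≥ 2, |Δm_l| ≤ 2): not satisfied.

neither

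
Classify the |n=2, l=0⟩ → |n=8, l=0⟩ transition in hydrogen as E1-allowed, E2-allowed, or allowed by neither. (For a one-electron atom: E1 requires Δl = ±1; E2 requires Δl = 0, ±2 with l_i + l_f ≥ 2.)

Δl = 0 − 0 = +0; l_i + l_f = 0.
E1 (Δl = ±1): not satisfied.
E2 (Δl = 0,±2, l_i+l_f ≥ 2): not satisfied.

neither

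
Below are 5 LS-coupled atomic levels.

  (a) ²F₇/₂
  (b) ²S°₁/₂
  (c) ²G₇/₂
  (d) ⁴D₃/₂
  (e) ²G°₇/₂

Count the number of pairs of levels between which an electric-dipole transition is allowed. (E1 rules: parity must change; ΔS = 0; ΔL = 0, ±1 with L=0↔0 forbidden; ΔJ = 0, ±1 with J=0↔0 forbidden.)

(a)–(b): forbidden (ΔL, ΔJ).
(a)–(c): forbidden (parity).
(a)–(d): forbidden (parity, ΔS, ΔJ).
(a)–(e): allowed.
(b)–(c): forbidden (ΔL, ΔJ).
(b)–(d): forbidden (ΔS, ΔL).
(b)–(e): forbidden (parity, ΔL, ΔJ).
(c)–(d): forbidden (parity, ΔS, ΔL, ΔJ).
(c)–(e): allowed.
(d)–(e): forbidden (ΔS, ΔL, ΔJ).
Allowed pairs: 2 of 10.

2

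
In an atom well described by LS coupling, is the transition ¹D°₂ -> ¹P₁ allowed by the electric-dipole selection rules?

allowed

Parity must change: odd → even — satisfied.
ΔS = 0: S: 0 → 0 — satisfied.
ΔL = 0, ±1 (not L=0↔0): L: 2 → 1, ΔL = -1 — satisfied.
ΔJ = 0, ±1 (not J=0↔0): J: 2 → 1, ΔJ = -1 — satisfied.
All four E1 rules are satisfied.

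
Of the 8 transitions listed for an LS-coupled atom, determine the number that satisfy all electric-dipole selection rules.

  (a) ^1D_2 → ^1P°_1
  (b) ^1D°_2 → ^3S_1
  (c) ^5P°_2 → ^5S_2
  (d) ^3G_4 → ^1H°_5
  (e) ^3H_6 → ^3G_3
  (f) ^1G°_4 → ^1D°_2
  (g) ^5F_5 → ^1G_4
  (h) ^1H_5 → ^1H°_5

3

(a) allowed
(b) forbidden (ΔS, ΔL fail)
(c) allowed
(d) forbidden (ΔS fails)
(e) forbidden (parity, ΔJ fail)
(f) forbidden (parity, ΔL, ΔJ fail)
(g) forbidden (parity, ΔS fail)
(h) allowed
Total allowed: 3 of 8.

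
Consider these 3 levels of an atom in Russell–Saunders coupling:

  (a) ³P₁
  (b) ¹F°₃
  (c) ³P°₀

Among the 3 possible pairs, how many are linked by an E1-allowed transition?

(a)–(b): forbidden (ΔS, ΔL, ΔJ).
(a)–(c): allowed.
(b)–(c): forbidden (parity, ΔS, ΔL, ΔJ).
Allowed pairs: 1 of 3.

1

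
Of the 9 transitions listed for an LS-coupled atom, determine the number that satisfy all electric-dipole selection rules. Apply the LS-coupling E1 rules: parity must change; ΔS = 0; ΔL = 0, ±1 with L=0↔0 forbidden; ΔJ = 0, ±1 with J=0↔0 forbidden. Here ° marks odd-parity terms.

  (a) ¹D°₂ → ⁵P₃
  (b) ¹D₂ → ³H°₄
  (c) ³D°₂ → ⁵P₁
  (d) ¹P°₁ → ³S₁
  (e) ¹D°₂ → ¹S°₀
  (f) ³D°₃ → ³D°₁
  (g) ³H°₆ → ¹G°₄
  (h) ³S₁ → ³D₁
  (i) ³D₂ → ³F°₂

(a) forbidden (ΔS fails)
(b) forbidden (ΔS, ΔL, ΔJ fail)
(c) forbidden (ΔS fails)
(d) forbidden (ΔS fails)
(e) forbidden (parity, ΔL, ΔJ fail)
(f) forbidden (parity, ΔJ fail)
(g) forbidden (parity, ΔS, ΔJ fail)
(h) forbidden (parity, ΔL fail)
(i) allowed
Total allowed: 1 of 9.

1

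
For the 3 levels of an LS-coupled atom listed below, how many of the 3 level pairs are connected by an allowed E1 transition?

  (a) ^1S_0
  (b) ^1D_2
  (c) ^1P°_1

(a)–(b): forbidden (parity, ΔL, ΔJ).
(a)–(c): allowed.
(b)–(c): allowed.
Allowed pairs: 2 of 3.

2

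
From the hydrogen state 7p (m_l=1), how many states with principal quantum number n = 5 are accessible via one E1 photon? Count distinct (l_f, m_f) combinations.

E1 requires Δl = ±1, so l_f ∈ {0, 2}; with 0 ≤ l_f ≤ n_f−1 = 4, the allowed l_f values are {0, 2}.
For l_f = 0: m_f ∈ {m_i−1, m_i, m_i+1} ∩ [−0, 0] = {0} → 1 state.
For l_f = 2: m_f ∈ {m_i−1, m_i, m_i+1} ∩ [−2, 2] = {0, 1, 2} → 3 states.
Total: 4.

4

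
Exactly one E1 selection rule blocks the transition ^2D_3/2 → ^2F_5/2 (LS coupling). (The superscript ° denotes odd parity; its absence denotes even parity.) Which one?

parity

Parity must change: even → even — fails.
ΔS = 0: S: 1/2 → 1/2 — ok.
ΔL = 0, ±1 (not L=0↔0): L: 2 → 3, ΔL = +1 — ok.
ΔJ = 0, ±1 (not J=0↔0): J: 3/2 → 5/2, ΔJ = +1 — ok.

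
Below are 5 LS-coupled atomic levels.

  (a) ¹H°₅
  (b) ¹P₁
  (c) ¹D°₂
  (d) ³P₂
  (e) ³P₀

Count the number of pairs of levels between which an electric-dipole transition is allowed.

(a)–(b): forbidden (ΔL, ΔJ).
(a)–(c): forbidden (parity, ΔL, ΔJ).
(a)–(d): forbidden (ΔS, ΔL, ΔJ).
(a)–(e): forbidden (ΔS, ΔL, ΔJ).
(b)–(c): allowed.
(b)–(d): forbidden (parity, ΔS).
(b)–(e): forbidden (parity, ΔS).
(c)–(d): forbidden (ΔS).
(c)–(e): forbidden (ΔS, ΔJ).
(d)–(e): forbidden (parity, ΔJ).
Allowed pairs: 1 of 10.

1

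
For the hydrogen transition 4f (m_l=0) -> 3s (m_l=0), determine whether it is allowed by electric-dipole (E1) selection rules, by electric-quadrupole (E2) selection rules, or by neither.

Δl = 0 − 3 = -3; l_i + l_f = 3.
Δm_l = +0.
E1 (Δl = ±1, |Δm_l| ≤ 1): not satisfied.
E2 (Δl = 0,±2, l_i+l_f ≥ 2, |Δm_l| ≤ 2): not satisfied.

neither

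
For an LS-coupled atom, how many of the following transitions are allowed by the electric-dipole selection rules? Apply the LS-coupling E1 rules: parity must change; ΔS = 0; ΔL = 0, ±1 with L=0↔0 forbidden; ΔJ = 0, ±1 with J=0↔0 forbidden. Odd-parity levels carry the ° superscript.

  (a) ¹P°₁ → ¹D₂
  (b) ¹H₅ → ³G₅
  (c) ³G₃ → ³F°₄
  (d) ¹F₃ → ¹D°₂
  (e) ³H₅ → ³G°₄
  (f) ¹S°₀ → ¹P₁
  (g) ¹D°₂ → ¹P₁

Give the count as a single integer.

6

(a) allowed
(b) forbidden (parity, ΔS fail)
(c) allowed
(d) allowed
(e) allowed
(f) allowed
(g) allowed
Total allowed: 6 of 7.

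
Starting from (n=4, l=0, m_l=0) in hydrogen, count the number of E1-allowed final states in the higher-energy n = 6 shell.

E1 requires Δl = ±1, so l_f ∈ {-1, 1}; with 0 ≤ l_f ≤ n_f−1 = 5, the allowed l_f values are {1}.
For l_f = 1: m_f ∈ {m_i−1, m_i, m_i+1} ∩ [−1, 1] = {-1, 0, 1} → 3 states.
Total: 3.

3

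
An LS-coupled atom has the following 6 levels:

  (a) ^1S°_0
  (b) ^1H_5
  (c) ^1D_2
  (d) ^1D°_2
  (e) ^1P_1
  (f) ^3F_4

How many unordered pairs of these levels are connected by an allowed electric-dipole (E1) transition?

(a)–(b): forbidden (ΔL, ΔJ).
(a)–(c): forbidden (ΔL, ΔJ).
(a)–(d): forbidden (parity, ΔL, ΔJ).
(a)–(e): allowed.
(a)–(f): forbidden (ΔS, ΔL, ΔJ).
(b)–(c): forbidden (parity, ΔL, ΔJ).
(b)–(d): forbidden (ΔL, ΔJ).
(b)–(e): forbidden (parity, ΔL, ΔJ).
(b)–(f): forbidden (parity, ΔS, ΔL).
(c)–(d): allowed.
(c)–(e): forbidden (parity).
(c)–(f): forbidden (parity, ΔS, ΔJ).
(d)–(e): allowed.
(d)–(f): forbidden (ΔS, ΔJ).
(e)–(f): forbidden (parity, ΔS, ΔL, ΔJ).
Allowed pairs: 3 of 15.

3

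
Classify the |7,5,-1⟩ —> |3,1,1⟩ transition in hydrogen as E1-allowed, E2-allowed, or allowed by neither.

Δl = 1 − 5 = -4; l_i + l_f = 6.
Δm_l = +2.
E1 (Δl = ±1, |Δm_l| ≤ 1): not satisfied.
E2 (Δl = 0,±2, l_i+l_f ≥ 2, |Δm_l| ≤ 2): not satisfied.

neither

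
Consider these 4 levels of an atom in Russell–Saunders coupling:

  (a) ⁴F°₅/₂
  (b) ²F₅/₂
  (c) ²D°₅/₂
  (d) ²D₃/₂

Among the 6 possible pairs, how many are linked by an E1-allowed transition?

(a)–(b): forbidden (ΔS).
(a)–(c): forbidden (parity, ΔS).
(a)–(d): forbidden (ΔS).
(b)–(c): allowed.
(b)–(d): forbidden (parity).
(c)–(d): allowed.
Allowed pairs: 2 of 6.

2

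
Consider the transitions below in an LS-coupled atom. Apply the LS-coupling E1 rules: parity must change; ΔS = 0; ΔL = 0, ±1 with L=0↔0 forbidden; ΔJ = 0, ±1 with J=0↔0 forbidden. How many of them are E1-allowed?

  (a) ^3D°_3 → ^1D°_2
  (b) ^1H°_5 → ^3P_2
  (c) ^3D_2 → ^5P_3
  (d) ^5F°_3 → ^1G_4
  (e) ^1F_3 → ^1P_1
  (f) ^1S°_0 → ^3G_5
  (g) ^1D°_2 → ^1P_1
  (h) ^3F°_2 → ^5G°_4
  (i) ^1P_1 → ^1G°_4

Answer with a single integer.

1

(a) forbidden (parity, ΔS fail)
(b) forbidden (ΔS, ΔL, ΔJ fail)
(c) forbidden (parity, ΔS fail)
(d) forbidden (ΔS fails)
(e) forbidden (parity, ΔL, ΔJ fail)
(f) forbidden (ΔS, ΔL, ΔJ fail)
(g) allowed
(h) forbidden (parity, ΔS, ΔJ fail)
(i) forbidden (ΔL, ΔJ fail)
Total allowed: 1 of 9.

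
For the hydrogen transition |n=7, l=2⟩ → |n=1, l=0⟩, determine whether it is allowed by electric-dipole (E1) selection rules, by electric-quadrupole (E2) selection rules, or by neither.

E2

Δl = 0 − 2 = -2; l_i + l_f = 2.
E1 (Δl = ±1): not satisfied.
E2 (Δl = 0,±2, l_i+l_f ≥ 2): satisfied.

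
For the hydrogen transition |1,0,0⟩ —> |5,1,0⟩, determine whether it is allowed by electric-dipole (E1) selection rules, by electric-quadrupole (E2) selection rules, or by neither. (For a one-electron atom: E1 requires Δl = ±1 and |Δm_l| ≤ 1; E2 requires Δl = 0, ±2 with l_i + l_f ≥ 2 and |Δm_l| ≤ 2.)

E1

Δl = 1 − 0 = +1; l_i + l_f = 1.
Δm_l = +0.
E1 (Δl = ±1, |Δm_l| ≤ 1): satisfied.
E2 (Δl = 0,±2, l_i+l_f ≥ 2, |Δm_l| ≤ 2): not satisfied.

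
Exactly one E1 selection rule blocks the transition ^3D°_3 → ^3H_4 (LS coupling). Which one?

the ΔL = 0, ±1 rule

Reading off the term symbols: S 1→1, L 2→5, J 3→4, parity odd→even.
ΔJ = 0, ±1 (not J=0↔0): J: 3 → 4, ΔJ = +1 — satisfied.
ΔL = 0, ±1 (not L=0↔0): L: 2 → 5, ΔL = +3 — violated.
ΔS = 0: S: 1 → 1 — satisfied.
Parity must change: odd → even — satisfied.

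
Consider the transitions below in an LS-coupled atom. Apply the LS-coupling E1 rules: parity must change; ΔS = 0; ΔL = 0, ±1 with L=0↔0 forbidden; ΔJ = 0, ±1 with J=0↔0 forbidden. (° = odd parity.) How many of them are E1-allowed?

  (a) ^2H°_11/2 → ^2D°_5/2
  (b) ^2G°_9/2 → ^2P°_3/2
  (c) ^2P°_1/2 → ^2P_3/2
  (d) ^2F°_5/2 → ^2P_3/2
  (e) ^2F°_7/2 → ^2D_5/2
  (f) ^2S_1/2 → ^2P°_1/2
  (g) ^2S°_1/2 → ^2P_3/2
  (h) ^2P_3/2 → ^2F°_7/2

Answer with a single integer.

4

(a) forbidden (parity, ΔL, ΔJ fail)
(b) forbidden (parity, ΔL, ΔJ fail)
(c) allowed
(d) forbidden (ΔL fails)
(e) allowed
(f) allowed
(g) allowed
(h) forbidden (ΔL, ΔJ fail)
Total allowed: 4 of 8.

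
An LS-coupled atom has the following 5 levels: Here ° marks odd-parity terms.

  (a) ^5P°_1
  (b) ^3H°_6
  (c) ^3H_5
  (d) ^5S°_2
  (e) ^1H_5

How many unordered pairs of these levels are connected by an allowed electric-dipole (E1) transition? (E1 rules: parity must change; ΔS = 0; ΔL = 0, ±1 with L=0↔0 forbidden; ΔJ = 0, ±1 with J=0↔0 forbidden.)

1

(a)–(b): forbidden (parity, ΔS, ΔL, ΔJ).
(a)–(c): forbidden (ΔS, ΔL, ΔJ).
(a)–(d): forbidden (parity).
(a)–(e): forbidden (ΔS, ΔL, ΔJ).
(b)–(c): allowed.
(b)–(d): forbidden (parity, ΔS, ΔL, ΔJ).
(b)–(e): forbidden (ΔS).
(c)–(d): forbidden (ΔS, ΔL, ΔJ).
(c)–(e): forbidden (parity, ΔS).
(d)–(e): forbidden (ΔS, ΔL, ΔJ).
Allowed pairs: 1 of 10.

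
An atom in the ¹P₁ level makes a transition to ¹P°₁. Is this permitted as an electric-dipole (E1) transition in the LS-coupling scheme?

allowed

Reading off the term symbols: S 0→0, L 1→1, J 1→1, parity even→odd.
ΔJ = 0, ±1 (not J=0↔0): J: 1 → 1, ΔJ = +0 — satisfied.
ΔL = 0, ±1 (not L=0↔0): L: 1 → 1, ΔL = +0 — satisfied.
Parity must change: even → odd — satisfied.
ΔS = 0: S: 0 → 0 — satisfied.
All four E1 rules are satisfied.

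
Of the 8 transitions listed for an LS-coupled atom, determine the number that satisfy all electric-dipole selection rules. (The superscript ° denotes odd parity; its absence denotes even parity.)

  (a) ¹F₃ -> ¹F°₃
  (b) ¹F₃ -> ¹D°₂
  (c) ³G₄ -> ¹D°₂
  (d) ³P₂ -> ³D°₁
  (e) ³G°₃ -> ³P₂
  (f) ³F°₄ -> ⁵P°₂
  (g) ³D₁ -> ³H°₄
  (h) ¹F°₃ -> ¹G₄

(a) allowed
(b) allowed
(c) forbidden (ΔS, ΔL, ΔJ fail)
(d) allowed
(e) forbidden (ΔL fails)
(f) forbidden (parity, ΔS, ΔL, ΔJ fail)
(g) forbidden (ΔL, ΔJ fail)
(h) allowed
Total allowed: 4 of 8.

4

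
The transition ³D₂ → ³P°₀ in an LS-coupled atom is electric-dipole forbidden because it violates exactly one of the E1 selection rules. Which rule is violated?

Reading off the term symbols: S 1→1, L 2→1, J 2→0, parity even→odd.
Parity must change: even → odd — ok.
ΔS = 0: S: 1 → 1 — ok.
ΔL = 0, ±1 (not L=0↔0): L: 2 → 1, ΔL = -1 — ok.
ΔJ = 0, ±1 (not J=0↔0): J: 2 → 0, ΔJ = -2 — fails.

the ΔJ = 0, ±1 rule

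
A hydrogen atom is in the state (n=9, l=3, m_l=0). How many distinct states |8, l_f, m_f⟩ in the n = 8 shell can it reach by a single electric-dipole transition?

E1 requires Δl = ±1, so l_f ∈ {2, 4}; with 0 ≤ l_f ≤ n_f−1 = 7, the allowed l_f values are {2, 4}.
For l_f = 2: m_f ∈ {m_i−1, m_i, m_i+1} ∩ [−2, 2] = {-1, 0, 1} → 3 states.
For l_f = 4: m_f ∈ {m_i−1, m_i, m_i+1} ∩ [−4, 4] = {-1, 0, 1} → 3 states.
Total: 6.

6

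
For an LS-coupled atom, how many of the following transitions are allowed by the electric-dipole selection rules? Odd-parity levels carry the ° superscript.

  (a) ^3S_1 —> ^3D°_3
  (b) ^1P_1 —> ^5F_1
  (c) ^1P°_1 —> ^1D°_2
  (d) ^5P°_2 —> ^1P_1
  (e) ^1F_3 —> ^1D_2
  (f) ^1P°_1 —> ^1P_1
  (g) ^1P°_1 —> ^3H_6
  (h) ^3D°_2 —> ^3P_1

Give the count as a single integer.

2

(a) forbidden (ΔL, ΔJ fail)
(b) forbidden (parity, ΔS, ΔL fail)
(c) forbidden (parity fails)
(d) forbidden (ΔS fails)
(e) forbidden (parity fails)
(f) allowed
(g) forbidden (ΔS, ΔL, ΔJ fail)
(h) allowed
Total allowed: 2 of 8.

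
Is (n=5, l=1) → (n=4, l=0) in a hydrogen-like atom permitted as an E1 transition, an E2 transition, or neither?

Δl = 0 − 1 = -1; l_i + l_f = 1.
E1 (Δl = ±1): satisfied.
E2 (Δl = 0,±2, l_i+l_f ≥ 2): not satisfied.

E1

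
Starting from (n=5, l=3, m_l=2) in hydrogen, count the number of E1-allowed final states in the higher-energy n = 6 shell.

E1 requires Δl = ±1, so l_f ∈ {2, 4}; with 0 ≤ l_f ≤ n_f−1 = 5, the allowed l_f values are {2, 4}.
For l_f = 2: m_f ∈ {m_i−1, m_i, m_i+1} ∩ [−2, 2] = {1, 2} → 2 states.
For l_f = 4: m_f ∈ {m_i−1, m_i, m_i+1} ∩ [−4, 4] = {1, 2, 3} → 3 states.
Total: 5.

5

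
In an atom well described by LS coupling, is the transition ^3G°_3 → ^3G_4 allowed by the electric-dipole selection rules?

allowed

Reading off the term symbols: S 1→1, L 4→4, J 3→4, parity odd→even.
Parity must change: odd → even — ok.
ΔS = 0: S: 1 → 1 — ok.
ΔL = 0, ±1 (not L=0↔0): L: 4 → 4, ΔL = +0 — ok.
ΔJ = 0, ±1 (not J=0↔0): J: 3 → 4, ΔJ = +1 — ok.
All four E1 rules are satisfied.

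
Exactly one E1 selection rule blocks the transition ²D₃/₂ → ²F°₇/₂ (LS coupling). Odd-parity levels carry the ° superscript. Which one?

Initial level: S=1/2, L=2, J=3/2, parity even. Final level: S=1/2, L=3, J=7/2, parity odd.
ΔJ = 0, ±1 (not J=0↔0): J: 3/2 → 7/2, ΔJ = +2 — fails.
ΔS = 0: S: 1/2 → 1/2 — ok.
ΔL = 0, ±1 (not L=0↔0): L: 2 → 3, ΔL = +1 — ok.
Parity must change: even → odd — ok.

the ΔJ = 0, ±1 rule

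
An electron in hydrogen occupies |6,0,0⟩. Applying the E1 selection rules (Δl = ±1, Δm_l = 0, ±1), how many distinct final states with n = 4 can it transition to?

E1 requires Δl = ±1, so l_f ∈ {-1, 1}; with 0 ≤ l_f ≤ n_f−1 = 3, the allowed l_f values are {1}.
For l_f = 1: m_f ∈ {m_i−1, m_i, m_i+1} ∩ [−1, 1] = {-1, 0, 1} → 3 states.
Total: 3.

3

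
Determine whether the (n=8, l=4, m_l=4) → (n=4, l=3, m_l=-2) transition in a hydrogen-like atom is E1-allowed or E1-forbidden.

Δl = 3 − 4 = -1; the E1 rule Δl = ±1 is ✓.
Δm_l = -2 − (4) = -6. E1 requires Δm_l = 0, ±1: ✗.
The transition is electric-dipole forbidden.

forbidden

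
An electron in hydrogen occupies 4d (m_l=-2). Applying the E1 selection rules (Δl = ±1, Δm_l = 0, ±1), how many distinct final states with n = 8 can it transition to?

4

E1 requires Δl = ±1, so l_f ∈ {1, 3}; with 0 ≤ l_f ≤ n_f−1 = 7, the allowed l_f values are {1, 3}.
For l_f = 1: m_f ∈ {m_i−1, m_i, m_i+1} ∩ [−1, 1] = {-1} → 1 state.
For l_f = 3: m_f ∈ {m_i−1, m_i, m_i+1} ∩ [−3, 3] = {-3, -2, -1} → 3 states.
Total: 4.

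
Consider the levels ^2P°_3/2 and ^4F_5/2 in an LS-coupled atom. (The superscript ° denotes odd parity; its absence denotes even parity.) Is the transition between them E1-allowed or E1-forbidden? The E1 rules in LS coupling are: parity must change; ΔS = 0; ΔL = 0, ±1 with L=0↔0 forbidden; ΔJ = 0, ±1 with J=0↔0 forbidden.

ΔS = 0: S: 1/2 → 3/2 — ✗.
ΔL = 0, ±1 (not L=0↔0): L: 1 → 3, ΔL = +2 — ✗.
Parity must change: odd → even — ✓.
ΔJ = 0, ±1 (not J=0↔0): J: 3/2 → 5/2, ΔJ = +1 — ✓.
Rule(s) violated: ΔS, ΔL.

forbidden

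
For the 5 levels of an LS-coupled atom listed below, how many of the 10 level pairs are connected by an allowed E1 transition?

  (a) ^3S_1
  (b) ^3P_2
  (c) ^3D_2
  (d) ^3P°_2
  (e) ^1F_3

(a)–(b): forbidden (parity).
(a)–(c): forbidden (parity, ΔL).
(a)–(d): allowed.
(a)–(e): forbidden (parity, ΔS, ΔL, ΔJ).
(b)–(c): forbidden (parity).
(b)–(d): allowed.
(b)–(e): forbidden (parity, ΔS, ΔL).
(c)–(d): allowed.
(c)–(e): forbidden (parity, ΔS).
(d)–(e): forbidden (ΔS, ΔL).
Allowed pairs: 3 of 10.

3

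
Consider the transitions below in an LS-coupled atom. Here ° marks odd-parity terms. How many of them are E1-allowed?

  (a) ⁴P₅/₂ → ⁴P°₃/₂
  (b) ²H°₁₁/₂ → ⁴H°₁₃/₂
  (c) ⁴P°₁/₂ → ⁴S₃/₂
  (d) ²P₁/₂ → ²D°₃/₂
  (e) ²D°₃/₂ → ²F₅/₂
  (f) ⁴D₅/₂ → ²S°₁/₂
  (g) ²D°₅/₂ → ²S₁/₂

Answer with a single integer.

4

(a) allowed
(b) forbidden (parity, ΔS fail)
(c) allowed
(d) allowed
(e) allowed
(f) forbidden (ΔS, ΔL, ΔJ fail)
(g) forbidden (ΔL, ΔJ fail)
Total allowed: 4 of 7.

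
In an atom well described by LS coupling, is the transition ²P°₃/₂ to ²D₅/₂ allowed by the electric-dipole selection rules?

Parity must change: odd → even — ✓.
ΔS = 0: S: 1/2 → 1/2 — ✓.
ΔL = 0, ±1 (not L=0↔0): L: 1 → 2, ΔL = +1 — ✓.
ΔJ = 0, ±1 (not J=0↔0): J: 3/2 → 5/2, ΔJ = +1 — ✓.
All four E1 rules are satisfied.

allowed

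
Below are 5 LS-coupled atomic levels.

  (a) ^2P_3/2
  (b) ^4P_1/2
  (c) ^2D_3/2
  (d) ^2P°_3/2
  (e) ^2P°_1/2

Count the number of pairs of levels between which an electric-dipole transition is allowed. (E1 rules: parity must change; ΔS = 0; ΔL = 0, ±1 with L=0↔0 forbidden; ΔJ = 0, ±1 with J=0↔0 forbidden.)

(a)–(b): forbidden (parity, ΔS).
(a)–(c): forbidden (parity).
(a)–(d): allowed.
(a)–(e): allowed.
(b)–(c): forbidden (parity, ΔS).
(b)–(d): forbidden (ΔS).
(b)–(e): forbidden (ΔS).
(c)–(d): allowed.
(c)–(e): allowed.
(d)–(e): forbidden (parity).
Allowed pairs: 4 of 10.

4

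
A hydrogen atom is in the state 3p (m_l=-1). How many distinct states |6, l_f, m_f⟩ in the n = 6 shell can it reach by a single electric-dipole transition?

4

E1 requires Δl = ±1, so l_f ∈ {0, 2}; with 0 ≤ l_f ≤ n_f−1 = 5, the allowed l_f values are {0, 2}.
For l_f = 0: m_f ∈ {m_i−1, m_i, m_i+1} ∩ [−0, 0] = {0} → 1 state.
For l_f = 2: m_f ∈ {m_i−1, m_i, m_i+1} ∩ [−2, 2] = {-2, -1, 0} → 3 states.
Total: 4.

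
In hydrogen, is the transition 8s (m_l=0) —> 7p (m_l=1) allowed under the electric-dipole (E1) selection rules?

Δl = 1 − 0 = +1; the E1 rule Δl = ±1 is ✓.
Δm_l = 1 − (0) = +1. E1 requires Δm_l = 0, ±1: ✓.
All E1 selection rules are satisfied.

allowed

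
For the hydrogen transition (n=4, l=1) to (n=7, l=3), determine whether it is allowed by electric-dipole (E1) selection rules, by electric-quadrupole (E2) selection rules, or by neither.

E2

Δl = 3 − 1 = +2; l_i + l_f = 4.
E1 (Δl = ±1): not satisfied.
E2 (Δl = 0,±2, l_i+l_f ≥ 2): satisfied.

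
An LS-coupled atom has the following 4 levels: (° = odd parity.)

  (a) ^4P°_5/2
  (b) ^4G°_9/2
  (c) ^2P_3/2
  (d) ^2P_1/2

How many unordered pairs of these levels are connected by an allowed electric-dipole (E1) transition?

0

(a)–(b): forbidden (parity, ΔL, ΔJ).
(a)–(c): forbidden (ΔS).
(a)–(d): forbidden (ΔS, ΔJ).
(b)–(c): forbidden (ΔS, ΔL, ΔJ).
(b)–(d): forbidden (ΔS, ΔL, ΔJ).
(c)–(d): forbidden (parity).
Allowed pairs: 0 of 6.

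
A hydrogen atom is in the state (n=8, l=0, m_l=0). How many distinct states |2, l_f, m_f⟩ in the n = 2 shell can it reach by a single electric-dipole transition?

E1 requires Δl = ±1, so l_f ∈ {-1, 1}; with 0 ≤ l_f ≤ n_f−1 = 1, the allowed l_f values are {1}.
For l_f = 1: m_f ∈ {m_i−1, m_i, m_i+1} ∩ [−1, 1] = {-1, 0, 1} → 3 states.
Total: 3.

3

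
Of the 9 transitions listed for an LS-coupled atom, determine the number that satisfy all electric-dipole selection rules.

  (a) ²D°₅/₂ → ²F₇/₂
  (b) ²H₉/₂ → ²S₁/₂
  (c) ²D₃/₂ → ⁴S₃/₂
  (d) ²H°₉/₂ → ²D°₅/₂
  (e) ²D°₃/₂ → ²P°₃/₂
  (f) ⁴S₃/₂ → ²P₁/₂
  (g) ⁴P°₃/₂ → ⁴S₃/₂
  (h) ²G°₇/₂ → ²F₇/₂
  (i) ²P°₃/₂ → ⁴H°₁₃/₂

3

(a) allowed
(b) forbidden (parity, ΔL, ΔJ fail)
(c) forbidden (parity, ΔS, ΔL fail)
(d) forbidden (parity, ΔL, ΔJ fail)
(e) forbidden (parity fails)
(f) forbidden (parity, ΔS fail)
(g) allowed
(h) allowed
(i) forbidden (parity, ΔS, ΔL, ΔJ fail)
Total allowed: 3 of 9.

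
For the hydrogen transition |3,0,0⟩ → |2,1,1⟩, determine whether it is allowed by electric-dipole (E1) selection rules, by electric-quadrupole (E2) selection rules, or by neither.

E1

Δl = 1 − 0 = +1; l_i + l_f = 1.
Δm_l = +1.
E1 (Δl = ±1, |Δm_l| ≤ 1): satisfied.
E2 (Δl = 0,±2, l_i+l_f ≥ 2, |Δm_l| ≤ 2): not satisfied.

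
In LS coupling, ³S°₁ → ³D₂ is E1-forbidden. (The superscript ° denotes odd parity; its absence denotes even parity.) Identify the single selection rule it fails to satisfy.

the ΔL = 0, ±1 rule

Reading off the term symbols: S 1→1, L 0→2, J 1→2, parity odd→even.
Parity must change: odd → even — ✓.
ΔS = 0: S: 1 → 1 — ✓.
ΔL = 0, ±1 (not L=0↔0): L: 0 → 2, ΔL = +2 — ✗.
ΔJ = 0, ±1 (not J=0↔0): J: 1 → 2, ΔJ = +1 — ✓.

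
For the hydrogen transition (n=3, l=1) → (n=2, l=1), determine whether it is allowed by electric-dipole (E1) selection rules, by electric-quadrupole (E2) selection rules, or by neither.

E2

Δl = 1 − 1 = +0; l_i + l_f = 2.
E1 (Δl = ±1): not satisfied.
E2 (Δl = 0,±2, l_i+l_f ≥ 2): satisfied.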